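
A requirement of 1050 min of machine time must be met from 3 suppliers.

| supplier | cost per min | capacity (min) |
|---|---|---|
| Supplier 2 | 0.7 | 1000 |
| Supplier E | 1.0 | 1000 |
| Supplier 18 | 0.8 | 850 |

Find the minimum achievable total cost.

Use suppliers in increasing cost order.
Supplier 2 at 0.7: take all 1000 min ; 50 still needed.
Take 50 from Supplier 18 at 0.8 to finish.
Supplier E: unused.
Cost = 1000×0.7 + 50×0.8 = 740.

740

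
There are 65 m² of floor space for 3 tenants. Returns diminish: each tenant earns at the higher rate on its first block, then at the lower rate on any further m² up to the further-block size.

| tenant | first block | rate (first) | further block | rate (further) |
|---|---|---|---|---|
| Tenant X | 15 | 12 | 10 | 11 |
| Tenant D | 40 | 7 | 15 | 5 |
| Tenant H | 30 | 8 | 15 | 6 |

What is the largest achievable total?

600

Order all 6 blocks by rate: Tenant X/tier1 12 > Tenant X/tier2 11 > Tenant H/tier1 8 > Tenant D/tier1 7 > Tenant H/tier2 6 > Tenant D/tier2 5.
Tenant X/tier1 (12): +15 ; 50 left.
Tenant X/tier2 (11): +10 ; 40 left.
Tenant H/tier1 (8): +30 ; 10 left.
Tenant D tier1 at 7: only 10 left, fill 10.
Total = 12×15 + 11×10 + 8×30 + 7×10 = 600.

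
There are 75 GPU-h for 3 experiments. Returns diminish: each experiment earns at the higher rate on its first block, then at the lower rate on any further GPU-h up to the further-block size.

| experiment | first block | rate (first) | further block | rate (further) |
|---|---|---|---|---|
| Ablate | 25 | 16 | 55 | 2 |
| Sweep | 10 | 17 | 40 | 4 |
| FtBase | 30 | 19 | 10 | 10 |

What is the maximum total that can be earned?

Order all 6 blocks by rate: FtBase/tier1 19 > Sweep/tier1 17 > Ablate/tier1 16 > FtBase/tier2 10 > Sweep/tier2 4 > Ablate/tier2 2.
FtBase tier1 at 19: fill all 30 — 45 left.
Fill Sweep tier1 block (10 at 17) — 35 left.
Fill Ablate tier1 block (25 at 16) — 10 left.
Fill FtBase tier2 block (10 at 10) — 0 left.
Total = 19×30 + 17×10 + 16×25 + 10×10 = 1240.

1240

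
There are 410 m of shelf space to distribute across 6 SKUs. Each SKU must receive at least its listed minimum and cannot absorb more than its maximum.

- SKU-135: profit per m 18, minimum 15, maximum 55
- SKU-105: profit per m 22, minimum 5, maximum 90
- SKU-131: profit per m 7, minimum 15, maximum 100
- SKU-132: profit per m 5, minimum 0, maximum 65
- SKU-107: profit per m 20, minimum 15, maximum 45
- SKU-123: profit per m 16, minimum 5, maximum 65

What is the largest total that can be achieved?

5885

Meeting every minimum uses 15+5+15+0+15+5 = 55 m, leaving 355.
Rank by profit per m: SKU-105 22 > SKU-107 20 > SKU-135 18 > SKU-123 16 > SKU-131 7 > SKU-132 5.
SKU-105: +85 to 90 (cap) — 270 left.
SKU-107 takes 30 more to reach its cap of 45 — 240 left.
SKU-135 takes 40 more to reach its cap of 55 — 200 left.
SKU-123 takes 60 more to reach its cap of 65 — 140 left.
SKU-131: +85 to 100 (cap) — 55 left.
SKU-132: +55 (room for 65) → 55. Pool exhausted.
Total = 18×55 + 22×90 + 7×100 + 5×55 + 20×45 + 16×65 = 5885.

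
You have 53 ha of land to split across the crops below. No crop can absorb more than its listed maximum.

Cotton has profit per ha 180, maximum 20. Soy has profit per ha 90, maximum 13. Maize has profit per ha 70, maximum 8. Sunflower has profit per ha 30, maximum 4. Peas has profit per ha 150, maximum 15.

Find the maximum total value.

Rank by profit per ha: Cotton 180 > Peas 150 > Soy 90 > Maize 70 > Sunflower 30.
Cotton: +20 to 20 (cap) ; 33 left.
Peas: +15 to 15 (cap) ; 18 left.
Soy: +13 to 13 (cap) ; 5 left.
Maize has room for 8 but only 5 remain, so it gets 5.
Total = 180×20 + 90×13 + 70×5 + 150×15 = 7370.

7370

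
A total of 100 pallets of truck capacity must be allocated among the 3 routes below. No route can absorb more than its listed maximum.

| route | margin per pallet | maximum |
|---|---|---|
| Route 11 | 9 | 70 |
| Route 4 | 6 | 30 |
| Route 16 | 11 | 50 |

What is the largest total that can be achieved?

Highest margin per pallet first: Route 16 11 > Route 11 9 > Route 4 6.
Give Route 16 50 to hit its cap of 50 ; 50 left.
Only 50 left; Route 11 takes them to reach 50.
Total = 9×50 + 11×50 = 1000.

1000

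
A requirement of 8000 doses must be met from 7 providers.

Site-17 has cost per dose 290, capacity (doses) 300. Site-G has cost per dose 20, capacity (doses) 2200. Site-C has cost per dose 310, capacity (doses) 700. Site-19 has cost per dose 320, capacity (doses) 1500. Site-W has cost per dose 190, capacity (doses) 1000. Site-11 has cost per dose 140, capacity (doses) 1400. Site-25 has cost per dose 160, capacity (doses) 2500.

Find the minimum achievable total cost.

Cheapest first:
Site-G at 20: take all 2200 doses — 5800 still needed.
Site-11 at 140: take all 1400 doses — 4400 still needed.
Site-25 (160): use full 2500 — 1900 doses to go.
Site-W (190): use full 1000 — 900 doses to go.
Site-17 (290): use full 300 — 600 doses to go.
Take 600 from Site-C at 310 to finish.
Site-19: unused.
Cost = 2200×20 + 1400×140 + 2500×160 + 1000×190 + 300×290 + 600×310 = 1103000.

1103000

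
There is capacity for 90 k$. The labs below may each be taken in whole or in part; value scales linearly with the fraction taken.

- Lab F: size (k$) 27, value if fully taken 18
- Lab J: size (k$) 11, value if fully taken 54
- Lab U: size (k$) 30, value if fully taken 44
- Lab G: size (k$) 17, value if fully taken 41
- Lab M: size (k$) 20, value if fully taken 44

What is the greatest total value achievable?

191

Sort by value density: Lab J 54/11≈4.91, Lab G 41/17≈2.41, Lab M 44/20≈2.2, Lab U 44/30≈1.47, Lab F 18/27≈0.667.
All 11 k$ of Lab J fit (value 54) → 79 remain.
All 17 k$ of Lab G fit (value 41) → 62 remain.
All 20 k$ of Lab M fit (value 44) → 42 remain.
Take all of Lab U (30 k$, value 44) → 12 k$ left.
12 k$ left: a 12/27 share of Lab F gives 18×12/27 = 8.
Total value = 191.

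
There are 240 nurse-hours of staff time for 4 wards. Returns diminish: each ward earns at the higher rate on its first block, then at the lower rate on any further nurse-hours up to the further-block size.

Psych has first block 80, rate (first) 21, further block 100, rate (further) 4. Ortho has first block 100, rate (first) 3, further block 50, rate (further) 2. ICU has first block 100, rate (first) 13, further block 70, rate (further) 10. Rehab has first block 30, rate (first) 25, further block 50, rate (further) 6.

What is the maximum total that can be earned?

4030

Order all 8 blocks by rate: Rehab/tier1 25 > Psych/tier1 21 > ICU/tier1 13 > ICU/tier2 10 > Rehab/tier2 6 > Psych/tier2 4 > Ortho/tier1 3 > Ortho/tier2 2.
Rehab tier1 at 25: fill all 30 — 210 left.
Fill Psych tier1 block (80 at 21) — 130 left.
ICU tier1 at 13: fill all 100 — 30 left.
30 remain; put them into ICU tier2 at 10.
Total = 25×30 + 21×80 + 13×100 + 10×30 = 4030.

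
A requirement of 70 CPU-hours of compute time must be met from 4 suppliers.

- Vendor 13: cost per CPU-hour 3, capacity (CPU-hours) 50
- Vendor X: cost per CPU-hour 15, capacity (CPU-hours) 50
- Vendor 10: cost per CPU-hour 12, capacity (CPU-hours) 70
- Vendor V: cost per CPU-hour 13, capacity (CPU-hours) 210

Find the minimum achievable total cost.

Cheapest first:
Take 50 from Vendor 13 at 3 → need 20 more.
Vendor 10 (12): take the remaining 20 → done.
Vendor V, Vendor X: unused.
Cost = 50×3 + 20×12 = 390.

390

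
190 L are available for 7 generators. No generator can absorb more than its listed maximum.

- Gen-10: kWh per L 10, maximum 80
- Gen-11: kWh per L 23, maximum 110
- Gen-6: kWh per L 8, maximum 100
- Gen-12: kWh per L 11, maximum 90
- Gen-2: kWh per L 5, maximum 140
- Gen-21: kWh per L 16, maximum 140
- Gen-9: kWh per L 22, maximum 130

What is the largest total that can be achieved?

Highest kWh per L first: Gen-11 23 > Gen-9 22 > Gen-21 16 > Gen-12 11 > Gen-10 10 > Gen-6 8 > Gen-2 5.
Gen-11 takes 110 to reach its cap of 110 — 80 left.
Gen-9: +80 (room for 130) → 80. Pool exhausted.
Total = 23×110 + 22×80 = 4290.

4290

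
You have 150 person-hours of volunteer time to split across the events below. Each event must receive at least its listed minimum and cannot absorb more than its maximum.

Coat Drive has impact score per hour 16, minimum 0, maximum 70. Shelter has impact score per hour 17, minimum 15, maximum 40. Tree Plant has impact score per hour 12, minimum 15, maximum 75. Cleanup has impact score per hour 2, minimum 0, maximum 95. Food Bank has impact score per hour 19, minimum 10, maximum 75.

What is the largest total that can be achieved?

Meeting every minimum uses 0+15+15+0+10 = 40 person-hours, leaving 110.
Highest impact score per hour first: Food Bank 19 > Shelter 17 > Coat Drive 16 > Tree Plant 12 > Cleanup 2.
Give Food Bank 65 more to hit its cap of 75 — 45 left.
Give Shelter 25 more to hit its cap of 40 — 20 left.
Only 20 left; Coat Drive takes them to reach 20.
Total = 16×20 + 17×40 + 12×15 + 19×75 = 2605.

2605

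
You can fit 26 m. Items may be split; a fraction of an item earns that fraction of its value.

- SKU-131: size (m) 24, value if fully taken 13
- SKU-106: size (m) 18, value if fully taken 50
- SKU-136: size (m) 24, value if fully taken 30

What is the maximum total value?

Sort by value density: SKU-106 50/18≈2.78, SKU-136 30/24≈1.25, SKU-131 13/24≈0.542.
Take all of SKU-106 (18 m, value 50) ; 8 m left.
8 m left: a 8/24 share of SKU-136 gives 30×8/24 = 10.
Total value = 60.

60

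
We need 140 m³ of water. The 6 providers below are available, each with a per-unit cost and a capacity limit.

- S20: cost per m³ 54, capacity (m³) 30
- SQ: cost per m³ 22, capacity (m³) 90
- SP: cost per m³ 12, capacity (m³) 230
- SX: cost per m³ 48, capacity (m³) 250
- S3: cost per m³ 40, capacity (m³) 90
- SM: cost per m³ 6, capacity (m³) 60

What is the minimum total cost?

Cheapest first:
Take 60 from SM at 6 — need 80 more.
Take 80 from SP at 12 to finish.
SQ, S3, SX, S20: unused.
Cost = 60×6 + 80×12 = 1320.

1320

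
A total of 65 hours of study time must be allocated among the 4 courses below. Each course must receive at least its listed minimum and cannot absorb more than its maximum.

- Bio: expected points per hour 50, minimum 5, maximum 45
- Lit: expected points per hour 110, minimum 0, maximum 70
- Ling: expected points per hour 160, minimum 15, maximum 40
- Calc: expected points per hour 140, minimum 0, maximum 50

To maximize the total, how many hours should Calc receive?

20

Meeting every minimum uses 5+0+15+0 = 20 hours, leaving 45.
Highest expected points per hour first: Ling 160 > Calc 140 > Lit 110 > Bio 50.
Ling: +25 to 40 (cap) — 20 left.
Calc has room for 50 more but only 20 remain, so it gets 20.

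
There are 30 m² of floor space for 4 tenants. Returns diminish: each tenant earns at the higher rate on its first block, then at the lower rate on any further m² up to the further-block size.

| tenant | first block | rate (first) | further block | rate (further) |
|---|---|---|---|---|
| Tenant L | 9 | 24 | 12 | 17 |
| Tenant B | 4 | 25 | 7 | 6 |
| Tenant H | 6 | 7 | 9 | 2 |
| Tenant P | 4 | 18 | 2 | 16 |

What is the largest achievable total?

608

Order all 8 blocks by rate: Tenant B/tier1 25 > Tenant L/tier1 24 > Tenant P/tier1 18 > Tenant L/tier2 17 > Tenant P/tier2 16 > Tenant H/tier1 7 > Tenant B/tier2 6 > Tenant H/tier2 2.
Fill Tenant B tier1 block (4 at 25) → 26 left.
Tenant L/tier1 (24): +9 → 17 left.
Tenant P/tier1 (18): +4 → 13 left.
Fill Tenant L tier2 block (12 at 17) → 1 left.
Tenant P tier2 at 16: only 1 left, fill 1.
Total = 25×4 + 24×9 + 18×4 + 17×12 + 16×1 = 608.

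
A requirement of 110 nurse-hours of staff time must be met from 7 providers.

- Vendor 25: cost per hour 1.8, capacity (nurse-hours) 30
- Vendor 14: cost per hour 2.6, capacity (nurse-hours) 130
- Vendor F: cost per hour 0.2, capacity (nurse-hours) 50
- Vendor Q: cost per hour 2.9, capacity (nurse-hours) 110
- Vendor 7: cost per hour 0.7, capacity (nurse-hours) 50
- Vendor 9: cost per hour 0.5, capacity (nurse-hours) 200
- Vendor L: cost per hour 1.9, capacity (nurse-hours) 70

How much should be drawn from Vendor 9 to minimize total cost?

60

Fill from the cheapest provider first.
Vendor F at 0.2: take all 50 nurse-hours → 60 still needed.
Vendor 9 (0.5): take the remaining 60 → done.
Vendor 7, Vendor 25, Vendor L, Vendor 14, Vendor Q: unused.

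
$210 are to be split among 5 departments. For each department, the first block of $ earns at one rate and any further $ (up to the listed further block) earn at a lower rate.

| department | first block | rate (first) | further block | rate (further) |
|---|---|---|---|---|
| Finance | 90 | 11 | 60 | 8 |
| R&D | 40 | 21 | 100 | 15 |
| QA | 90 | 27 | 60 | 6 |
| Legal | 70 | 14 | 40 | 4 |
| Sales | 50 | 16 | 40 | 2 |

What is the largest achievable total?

Rank every tier by rate: QA/T1 27 > R&D/T1 21 > Sales/T1 16 > R&D/T2 15 > Legal/T1 14 > Finance/T1 11 > Finance/T2 8 > QA/T2 6 > Legal/T2 4 > Sales/T2 2.
QA T1 at 27: fill all 90 ; 120 left.
R&D/T1 (21): +40 ; 80 left.
Fill Sales T1 block (50 at 16) ; 30 left.
R&D T2 at 15: only 30 left, fill 30.
Total = 27×90 + 21×40 + 16×50 + 15×30 = 4520.

4520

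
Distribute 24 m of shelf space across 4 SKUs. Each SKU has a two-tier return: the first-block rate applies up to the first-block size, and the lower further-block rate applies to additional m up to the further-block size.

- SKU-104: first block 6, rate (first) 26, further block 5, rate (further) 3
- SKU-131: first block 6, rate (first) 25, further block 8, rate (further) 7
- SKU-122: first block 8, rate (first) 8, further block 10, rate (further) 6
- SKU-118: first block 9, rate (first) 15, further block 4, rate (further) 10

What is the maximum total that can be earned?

Order all 8 blocks by rate: SKU-104/tier1 26 > SKU-131/tier1 25 > SKU-118/tier1 15 > SKU-118/tier2 10 > SKU-122/tier1 8 > SKU-131/tier2 7 > SKU-122/tier2 6 > SKU-104/tier2 3.
SKU-104 tier1 at 26: fill all 6 ; 18 left.
Fill SKU-131 tier1 block (6 at 25) ; 12 left.
Fill SKU-118 tier1 block (9 at 15) ; 3 left.
SKU-118/tier2: +3 of 4 at 10; pool empty.
Total = 26×6 + 25×6 + 15×9 + 10×3 = 471.

471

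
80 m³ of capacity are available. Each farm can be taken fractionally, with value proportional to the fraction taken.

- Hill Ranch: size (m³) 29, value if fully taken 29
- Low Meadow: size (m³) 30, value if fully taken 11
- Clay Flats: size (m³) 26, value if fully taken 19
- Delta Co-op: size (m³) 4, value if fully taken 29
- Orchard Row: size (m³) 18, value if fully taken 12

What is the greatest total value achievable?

90.1

Sort by value density: Delta Co-op 29/4≈7.25, Hill Ranch 29/29≈1, Clay Flats 19/26≈0.731, Orchard Row 12/18≈0.667, Low Meadow 11/30≈0.367.
All 4 m³ of Delta Co-op fit (value 29) → 76 remain.
Hill Ranch: take in full, 29 m³ for value 29 → 47 left.
Clay Flats: take in full, 26 m³ for value 19 → 21 left.
All 18 m³ of Orchard Row fit (value 12) → 3 remain.
3 m³ left: a 3/30 share of Low Meadow gives 11×3/30 = 1.1.
Total value = 90.1.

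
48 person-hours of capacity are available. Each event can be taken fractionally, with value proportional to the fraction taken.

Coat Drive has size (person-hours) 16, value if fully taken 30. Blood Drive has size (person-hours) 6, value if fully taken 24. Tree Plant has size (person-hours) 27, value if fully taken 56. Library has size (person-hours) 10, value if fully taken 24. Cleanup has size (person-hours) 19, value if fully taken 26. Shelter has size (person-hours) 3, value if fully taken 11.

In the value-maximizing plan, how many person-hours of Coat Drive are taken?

Best value per unit of size first: Blood Drive 24/6≈4, Shelter 11/3≈3.67, Library 24/10≈2.4, Tree Plant 56/27≈2.07, Coat Drive 30/16≈1.88, Cleanup 26/19≈1.37.
Blood Drive: take in full, 6 person-hours for value 24 — 42 left.
All 3 person-hours of Shelter fit (value 11) — 39 remain.
Library: take in full, 10 person-hours for value 24 — 29 left.
All 27 person-hours of Tree Plant fit (value 56) — 2 remain.
2 person-hours left: a 2/16 share of Coat Drive gives 30×2/16 = 3.75.

2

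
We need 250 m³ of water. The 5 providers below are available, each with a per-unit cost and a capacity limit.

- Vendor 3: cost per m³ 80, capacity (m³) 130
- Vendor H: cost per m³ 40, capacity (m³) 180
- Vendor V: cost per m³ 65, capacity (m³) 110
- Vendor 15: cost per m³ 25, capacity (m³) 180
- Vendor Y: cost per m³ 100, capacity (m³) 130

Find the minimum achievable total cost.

Use providers in increasing cost order.
Take 180 from Vendor 15 at 25 → need 70 more.
Take 70 from Vendor H at 40 to finish.
Vendor V, Vendor 3, Vendor Y: unused.
Cost = 180×25 + 70×40 = 7300.

7300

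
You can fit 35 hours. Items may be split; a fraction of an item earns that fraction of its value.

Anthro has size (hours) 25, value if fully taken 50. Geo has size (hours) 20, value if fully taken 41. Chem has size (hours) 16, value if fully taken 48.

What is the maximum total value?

86.95

Rank by value-to-size ratio: Chem 48/16≈3, Geo 41/20≈2.05, Anthro 50/25≈2.
All 16 hours of Chem fit (value 48) ; 19 remain.
Only 19 hours remain; take 19/20 of Geo for value 41×19/20 = 38.95.
Total value = 86.95.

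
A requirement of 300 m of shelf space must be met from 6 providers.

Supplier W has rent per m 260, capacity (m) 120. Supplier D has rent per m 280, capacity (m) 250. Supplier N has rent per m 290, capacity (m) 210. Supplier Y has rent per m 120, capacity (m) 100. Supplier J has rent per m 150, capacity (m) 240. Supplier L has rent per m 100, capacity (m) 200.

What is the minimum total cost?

Fill from the cheapest provider first.
Supplier L (100): use full 200 → 100 m to go.
Supplier Y at 120: take all 100 m → 0 still needed.
Supplier J, Supplier W, Supplier D, Supplier N: unused.
Cost = 200×100 + 100×120 = 32000.

32000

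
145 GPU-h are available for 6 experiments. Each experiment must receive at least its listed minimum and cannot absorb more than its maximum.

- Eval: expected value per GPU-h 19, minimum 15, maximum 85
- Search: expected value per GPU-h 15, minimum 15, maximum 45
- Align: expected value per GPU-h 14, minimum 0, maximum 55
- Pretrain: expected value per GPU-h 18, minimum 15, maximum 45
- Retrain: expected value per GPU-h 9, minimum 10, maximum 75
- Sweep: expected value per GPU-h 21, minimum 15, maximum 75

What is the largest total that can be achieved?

Meeting every minimum uses 15+15+0+15+10+15 = 70 GPU-h, leaving 75.
Order the experiments by expected value per GPU-h: Sweep 21 > Eval 19 > Pretrain 18 > Search 15 > Align 14 > Retrain 9.
Give Sweep 60 more to hit its cap of 75 ; 15 left.
Only 15 left; Eval takes them to reach 30.
Total = 19×30 + 15×15 + 18×15 + 9×10 + 21×75 = 2730.

2730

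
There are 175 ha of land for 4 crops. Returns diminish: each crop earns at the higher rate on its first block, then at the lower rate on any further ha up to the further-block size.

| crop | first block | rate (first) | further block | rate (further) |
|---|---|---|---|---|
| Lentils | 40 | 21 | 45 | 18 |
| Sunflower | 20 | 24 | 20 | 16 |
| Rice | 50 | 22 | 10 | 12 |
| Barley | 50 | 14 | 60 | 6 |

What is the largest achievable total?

Rank every tier by rate: Sunflower/T1 24 > Rice/T1 22 > Lentils/T1 21 > Lentils/T2 18 > Sunflower/T2 16 > Barley/T1 14 > Rice/T2 12 > Barley/T2 6.
Sunflower/T1 (24): +20 ; 155 left.
Rice T1 at 22: fill all 50 ; 105 left.
Lentils T1 at 21: fill all 40 ; 65 left.
Lentils/T2 (18): +45 ; 20 left.
Sunflower T2 at 16: fill all 20 ; 0 left.
Total = 24×20 + 22×50 + 21×40 + 18×45 + 16×20 = 3550.

3550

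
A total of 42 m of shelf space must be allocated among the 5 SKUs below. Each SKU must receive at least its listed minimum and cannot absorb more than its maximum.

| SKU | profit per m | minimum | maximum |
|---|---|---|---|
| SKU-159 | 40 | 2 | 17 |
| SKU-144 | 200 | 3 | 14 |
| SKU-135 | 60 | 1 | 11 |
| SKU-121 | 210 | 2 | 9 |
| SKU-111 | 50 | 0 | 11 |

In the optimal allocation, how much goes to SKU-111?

6

Meeting every minimum uses 2+3+1+2+0 = 8 m, leaving 34.
Rank by profit per m: SKU-121 210 > SKU-144 200 > SKU-135 60 > SKU-111 50 > SKU-159 40.
Give SKU-121 7 more to hit its cap of 9 — 27 left.
SKU-144: +11 to 14 (cap) — 16 left.
Give SKU-135 10 more to hit its cap of 11 — 6 left.
SKU-111 has room for 11 more but only 6 remain, so it gets 6.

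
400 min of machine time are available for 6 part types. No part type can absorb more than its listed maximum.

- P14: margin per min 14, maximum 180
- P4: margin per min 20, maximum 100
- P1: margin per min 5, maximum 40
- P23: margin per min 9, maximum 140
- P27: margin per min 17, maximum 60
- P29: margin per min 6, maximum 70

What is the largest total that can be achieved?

Highest margin per min first: P4 20 > P27 17 > P14 14 > P23 9 > P29 6 > P1 5.
Give P4 100 to hit its cap of 100 ; 300 left.
Give P27 60 to hit its cap of 60 ; 240 left.
P14 takes 180 to reach its cap of 180 ; 60 left.
Only 60 left; P23 takes them to reach 60.
Total = 14×180 + 20×100 + 9×60 + 17×60 = 6080.

6080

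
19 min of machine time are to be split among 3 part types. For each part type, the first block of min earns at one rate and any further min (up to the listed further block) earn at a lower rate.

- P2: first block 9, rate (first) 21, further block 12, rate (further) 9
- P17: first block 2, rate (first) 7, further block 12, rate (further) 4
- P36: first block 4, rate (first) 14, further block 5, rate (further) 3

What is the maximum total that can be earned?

299

Order all 6 blocks by rate: P2/first 21 > P36/first 14 > P2/second 9 > P17/first 7 > P17/second 4 > P36/second 3.
Fill P2 first block (9 at 21) → 10 left.
P36 first at 14: fill all 4 → 6 left.
6 remain; put them into P2 second at 9.
Total = 21×9 + 14×4 + 9×6 = 299.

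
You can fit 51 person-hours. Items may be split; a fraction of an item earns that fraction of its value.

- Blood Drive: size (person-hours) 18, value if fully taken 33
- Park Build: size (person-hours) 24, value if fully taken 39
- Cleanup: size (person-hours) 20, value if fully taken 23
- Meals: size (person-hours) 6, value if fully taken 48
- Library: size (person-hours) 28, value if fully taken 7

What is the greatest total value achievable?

Rank by value-to-size ratio: Meals 48/6≈8, Blood Drive 33/18≈1.83, Park Build 39/24≈1.62, Cleanup 23/20≈1.15, Library 7/28≈0.25.
Take all of Meals (6 person-hours, value 48) — 45 person-hours left.
All 18 person-hours of Blood Drive fit (value 33) — 27 remain.
Park Build: take in full, 24 person-hours for value 39 — 3 left.
3 person-hours left: a 3/20 share of Cleanup gives 23×3/20 = 3.45.
Total value = 123.45.

123.45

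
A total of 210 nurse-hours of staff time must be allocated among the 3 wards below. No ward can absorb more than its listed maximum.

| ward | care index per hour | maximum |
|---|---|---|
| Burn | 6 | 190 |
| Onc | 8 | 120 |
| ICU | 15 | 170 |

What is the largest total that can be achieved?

Order the wards by care index per hour: ICU 15 > Onc 8 > Burn 6.
ICU: +170 to 170 (cap) — 40 left.
Only 40 left; Onc takes them to reach 40.
Total = 8×40 + 15×170 = 2870.

2870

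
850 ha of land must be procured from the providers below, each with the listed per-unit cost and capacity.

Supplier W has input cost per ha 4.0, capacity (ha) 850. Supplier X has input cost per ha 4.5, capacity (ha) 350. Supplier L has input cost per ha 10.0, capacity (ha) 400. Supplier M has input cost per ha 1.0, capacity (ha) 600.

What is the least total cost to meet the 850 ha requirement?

1600

Use providers in increasing cost order.
Take 600 from Supplier M at 1.0 — need 250 more.
Take 250 from Supplier W at 4.0 to finish.
Supplier X, Supplier L: unused.
Cost = 600×1.0 + 250×4.0 = 1600.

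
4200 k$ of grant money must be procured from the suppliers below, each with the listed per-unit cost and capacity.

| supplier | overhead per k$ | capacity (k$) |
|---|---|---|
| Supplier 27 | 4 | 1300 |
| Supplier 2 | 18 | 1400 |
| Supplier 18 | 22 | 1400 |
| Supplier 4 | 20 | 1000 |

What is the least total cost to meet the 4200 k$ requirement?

61400

Fill from the cheapest supplier first.
Supplier 27 at 4: take all 1300 k$ — 2900 still needed.
Supplier 2 at 18: take all 1400 k$ — 1500 still needed.
Supplier 4 (20): use full 1000 — 500 k$ to go.
Take 500 from Supplier 18 at 22 to finish.
Cost = 1300×4 + 1400×18 + 1000×20 + 500×22 = 61400.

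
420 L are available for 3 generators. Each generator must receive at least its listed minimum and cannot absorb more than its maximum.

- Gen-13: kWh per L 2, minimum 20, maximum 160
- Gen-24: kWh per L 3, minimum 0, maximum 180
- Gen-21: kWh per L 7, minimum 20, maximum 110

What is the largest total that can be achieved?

1570

Meeting every minimum uses 20+0+20 = 40 L, leaving 380.
Rank by kWh per L: Gen-21 7 > Gen-24 3 > Gen-13 2.
Give Gen-21 90 more to hit its cap of 110 — 290 left.
Gen-24 takes 180 more to reach its cap of 180 — 110 left.
Gen-13 has room for 140 more but only 110 remain, so it gets 130.
Total = 2×130 + 3×180 + 7×110 = 1570.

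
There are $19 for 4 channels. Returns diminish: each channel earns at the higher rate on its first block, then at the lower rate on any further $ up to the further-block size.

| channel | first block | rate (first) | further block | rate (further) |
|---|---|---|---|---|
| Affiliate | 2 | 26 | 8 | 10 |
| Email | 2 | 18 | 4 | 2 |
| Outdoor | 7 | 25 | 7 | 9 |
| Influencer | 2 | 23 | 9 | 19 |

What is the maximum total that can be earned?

425

Treat each block as its own option and order by rate: Affiliate/first 26 > Outdoor/first 25 > Influencer/first 23 > Influencer/second 19 > Email/first 18 > Affiliate/second 10 > Outdoor/second 9 > Email/second 2.
Fill Affiliate first block (2 at 26) — 17 left.
Outdoor first at 25: fill all 7 — 10 left.
Fill Influencer first block (2 at 23) — 8 left.
8 remain; put them into Influencer second at 19.
Total = 26×2 + 25×7 + 23×2 + 19×8 = 425.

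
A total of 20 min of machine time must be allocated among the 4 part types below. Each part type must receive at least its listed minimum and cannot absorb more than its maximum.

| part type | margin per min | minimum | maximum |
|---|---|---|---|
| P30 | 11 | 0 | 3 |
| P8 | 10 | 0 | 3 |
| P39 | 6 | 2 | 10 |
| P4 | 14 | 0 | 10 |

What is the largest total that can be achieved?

Meeting every minimum uses 0+0+2+0 = 2 min, leaving 18.
Highest margin per min first: P4 14 > P30 11 > P8 10 > P39 6.
P4 takes 10 more to reach its cap of 10 → 8 left.
P30 takes 3 more to reach its cap of 3 → 5 left.
Give P8 3 more to hit its cap of 3 → 2 left.
P39 has room for 8 more but only 2 remain, so it gets 4.
Total = 11×3 + 10×3 + 6×4 + 14×10 = 227.

227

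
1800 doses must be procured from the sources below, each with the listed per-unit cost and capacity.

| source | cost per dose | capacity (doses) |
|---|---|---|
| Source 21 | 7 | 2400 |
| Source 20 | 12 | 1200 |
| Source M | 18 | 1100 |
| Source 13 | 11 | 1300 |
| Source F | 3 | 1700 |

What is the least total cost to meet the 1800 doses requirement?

5800

Fill from the cheapest source first.
Source F (3): use full 1700 → 100 doses to go.
Take 100 from Source 21 at 7 to finish.
Source 13, Source 20, Source M: unused.
Cost = 1700×3 + 100×7 = 5800.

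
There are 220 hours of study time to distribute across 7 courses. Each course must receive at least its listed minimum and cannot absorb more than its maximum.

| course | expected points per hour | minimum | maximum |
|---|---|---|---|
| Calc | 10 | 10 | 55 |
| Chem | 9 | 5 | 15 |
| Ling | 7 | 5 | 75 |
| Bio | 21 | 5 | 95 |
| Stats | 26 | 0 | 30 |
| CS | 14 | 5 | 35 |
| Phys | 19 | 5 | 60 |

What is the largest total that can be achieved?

4305

Meeting every minimum uses 10+5+5+5+0+5+5 = 35 hours, leaving 185.
Highest expected points per hour first: Stats 26 > Bio 21 > Phys 19 > CS 14 > Calc 10 > Chem 9 > Ling 7.
Stats takes 30 more to reach its cap of 30 ; 155 left.
Bio: +90 to 95 (cap) ; 65 left.
Phys: +55 to 60 (cap) ; 10 left.
CS has room for 30 more but only 10 remain, so it gets 15.
Total = 10×10 + 9×5 + 7×5 + 21×95 + 26×30 + 14×15 + 19×60 = 4305.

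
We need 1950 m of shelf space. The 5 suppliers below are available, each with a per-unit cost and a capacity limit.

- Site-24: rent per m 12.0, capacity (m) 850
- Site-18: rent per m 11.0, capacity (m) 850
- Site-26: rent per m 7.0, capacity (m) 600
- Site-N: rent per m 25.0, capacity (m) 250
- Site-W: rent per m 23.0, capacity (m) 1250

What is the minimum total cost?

Use suppliers in increasing cost order.
Site-26 (7.0): use full 600 — 1350 m to go.
Site-18 (11.0): use full 850 — 500 m to go.
Site-24 at 12.0: take 500 of its 850 — requirement met.
Site-W, Site-N: unused.
Cost = 600×7.0 + 850×11.0 + 500×12.0 = 19550.

19550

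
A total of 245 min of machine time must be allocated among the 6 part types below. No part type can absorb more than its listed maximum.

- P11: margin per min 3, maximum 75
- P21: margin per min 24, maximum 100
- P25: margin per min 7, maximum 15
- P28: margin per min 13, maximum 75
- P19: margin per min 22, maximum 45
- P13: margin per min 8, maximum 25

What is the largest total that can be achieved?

4565

Order the part types by margin per min: P21 24 > P19 22 > P28 13 > P13 8 > P25 7 > P11 3.
Give P21 100 to hit its cap of 100 — 145 left.
P19 takes 45 to reach its cap of 45 — 100 left.
Give P28 75 to hit its cap of 75 — 25 left.
P13: +25 to 25 (cap) — 0 left.
Total = 24×100 + 13×75 + 22×45 + 8×25 = 4565.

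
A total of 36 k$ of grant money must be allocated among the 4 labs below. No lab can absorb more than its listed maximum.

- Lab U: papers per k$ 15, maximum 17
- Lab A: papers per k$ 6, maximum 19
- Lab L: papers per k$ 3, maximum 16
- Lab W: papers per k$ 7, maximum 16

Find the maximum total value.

385

Order the labs by papers per k$: Lab U 15 > Lab W 7 > Lab A 6 > Lab L 3.
Lab U: +17 to 17 (cap) — 19 left.
Lab W: +16 to 16 (cap) — 3 left.
Lab A: +3 (room for 19) → 3. Pool exhausted.
Total = 15×17 + 6×3 + 7×16 = 385.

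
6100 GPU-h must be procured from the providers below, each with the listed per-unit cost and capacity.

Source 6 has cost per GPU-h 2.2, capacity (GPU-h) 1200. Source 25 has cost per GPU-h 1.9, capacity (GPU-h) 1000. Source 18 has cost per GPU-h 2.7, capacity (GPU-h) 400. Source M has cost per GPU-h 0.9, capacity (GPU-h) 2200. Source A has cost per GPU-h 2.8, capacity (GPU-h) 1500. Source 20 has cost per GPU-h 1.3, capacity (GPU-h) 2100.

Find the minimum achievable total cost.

8370

Cheapest first:
Source M (0.9): use full 2200 → 3900 GPU-h to go.
Take 2100 from Source 20 at 1.3 → need 1800 more.
Take 1000 from Source 25 at 1.9 → need 800 more.
Source 6 (2.2): take the remaining 800 → done.
Source 18, Source A: unused.
Cost = 2200×0.9 + 2100×1.3 + 1000×1.9 + 800×2.2 = 8370.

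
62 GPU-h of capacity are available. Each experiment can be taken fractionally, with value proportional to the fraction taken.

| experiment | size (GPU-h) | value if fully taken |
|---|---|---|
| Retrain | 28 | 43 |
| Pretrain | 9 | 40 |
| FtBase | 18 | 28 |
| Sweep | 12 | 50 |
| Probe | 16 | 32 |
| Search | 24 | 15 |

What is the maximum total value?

160.75

Sort by value density: Pretrain 40/9≈4.44, Sweep 50/12≈4.17, Probe 32/16≈2, FtBase 28/18≈1.56, Retrain 43/28≈1.54, Search 15/24≈0.625.
Take all of Pretrain (9 GPU-h, value 40) — 53 GPU-h left.
Sweep: take in full, 12 GPU-h for value 50 — 41 left.
All 16 GPU-h of Probe fit (value 32) — 25 remain.
FtBase: take in full, 18 GPU-h for value 28 — 7 left.
Only 7 GPU-h remain; take 7/28 of Retrain for value 43×7/28 = 10.75.
Total value = 160.75.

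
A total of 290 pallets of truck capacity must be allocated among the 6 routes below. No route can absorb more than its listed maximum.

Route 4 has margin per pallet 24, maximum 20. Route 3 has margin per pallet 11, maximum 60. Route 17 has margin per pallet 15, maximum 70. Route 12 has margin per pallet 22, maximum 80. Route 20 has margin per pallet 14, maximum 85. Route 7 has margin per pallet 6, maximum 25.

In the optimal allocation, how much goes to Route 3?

35

Highest margin per pallet first: Route 4 24 > Route 12 22 > Route 17 15 > Route 20 14 > Route 3 11 > Route 7 6.
Give Route 4 20 to hit its cap of 20 — 270 left.
Route 12: +80 to 80 (cap) — 190 left.
Route 17: +70 to 70 (cap) — 120 left.
Route 20: +85 to 85 (cap) — 35 left.
Route 3 has room for 60 but only 35 remain, so it gets 35.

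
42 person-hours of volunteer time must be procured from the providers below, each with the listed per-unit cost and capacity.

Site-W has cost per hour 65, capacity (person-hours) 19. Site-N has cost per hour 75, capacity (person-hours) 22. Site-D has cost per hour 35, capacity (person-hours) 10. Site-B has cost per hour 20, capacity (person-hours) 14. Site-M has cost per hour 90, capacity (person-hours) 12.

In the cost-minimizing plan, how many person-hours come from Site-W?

Fill from the cheapest provider first.
Site-B (20): use full 14 → 28 person-hours to go.
Site-D (35): use full 10 → 18 person-hours to go.
Site-W at 65: take 18 of its 19 → requirement met.
Site-N, Site-M: unused.

18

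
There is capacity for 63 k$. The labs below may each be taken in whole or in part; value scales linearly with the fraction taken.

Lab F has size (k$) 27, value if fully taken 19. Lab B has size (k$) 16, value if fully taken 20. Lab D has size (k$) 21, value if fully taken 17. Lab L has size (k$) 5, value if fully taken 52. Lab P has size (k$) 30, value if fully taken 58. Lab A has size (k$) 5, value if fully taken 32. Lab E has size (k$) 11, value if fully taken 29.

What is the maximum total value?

Rank by value-to-size ratio: Lab L 52/5≈10.4, Lab A 32/5≈6.4, Lab E 29/11≈2.64, Lab P 58/30≈1.93, Lab B 20/16≈1.25, Lab D 17/21≈0.81, Lab F 19/27≈0.704.
Lab L: take in full, 5 k$ for value 52 → 58 left.
Take all of Lab A (5 k$, value 32) → 53 k$ left.
All 11 k$ of Lab E fit (value 29) → 42 remain.
Take all of Lab P (30 k$, value 58) → 12 k$ left.
Only 12 k$ remain; take 12/16 of Lab B for value 20×12/16 = 15.
Total value = 186.

186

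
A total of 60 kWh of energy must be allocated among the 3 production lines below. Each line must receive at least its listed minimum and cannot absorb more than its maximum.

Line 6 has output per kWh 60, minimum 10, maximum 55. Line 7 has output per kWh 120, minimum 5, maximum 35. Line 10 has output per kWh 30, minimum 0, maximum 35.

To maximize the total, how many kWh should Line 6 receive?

Meeting every minimum uses 10+5+0 = 15 kWh, leaving 45.
Order the production lines by output per kWh: Line 7 120 > Line 6 60 > Line 10 30.
Line 7: +30 to 35 (cap) ; 15 left.
Line 6 has room for 45 more but only 15 remain, so it gets 25.

25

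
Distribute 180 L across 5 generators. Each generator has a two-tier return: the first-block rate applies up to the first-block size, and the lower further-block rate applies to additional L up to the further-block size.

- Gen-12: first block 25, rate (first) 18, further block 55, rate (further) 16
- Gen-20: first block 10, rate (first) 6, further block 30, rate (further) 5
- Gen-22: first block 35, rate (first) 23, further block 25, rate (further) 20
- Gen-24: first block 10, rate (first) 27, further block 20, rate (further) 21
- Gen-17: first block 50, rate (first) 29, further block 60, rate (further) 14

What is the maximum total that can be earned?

Rank every tier by rate: Gen-17/tier1 29 > Gen-24/tier1 27 > Gen-22/tier1 23 > Gen-24/tier2 21 > Gen-22/tier2 20 > Gen-12/tier1 18 > Gen-12/tier2 16 > Gen-17/tier2 14 > Gen-20/tier1 6 > Gen-20/tier2 5.
Gen-17 tier1 at 29: fill all 50 ; 130 left.
Gen-24 tier1 at 27: fill all 10 ; 120 left.
Gen-22 tier1 at 23: fill all 35 ; 85 left.
Gen-24/tier2 (21): +20 ; 65 left.
Fill Gen-22 tier2 block (25 at 20) ; 40 left.
Gen-12/tier1 (18): +25 ; 15 left.
15 remain; put them into Gen-12 tier2 at 16.
Total = 29×50 + 27×10 + 23×35 + 21×20 + 20×25 + 18×25 + 16×15 = 4135.

4135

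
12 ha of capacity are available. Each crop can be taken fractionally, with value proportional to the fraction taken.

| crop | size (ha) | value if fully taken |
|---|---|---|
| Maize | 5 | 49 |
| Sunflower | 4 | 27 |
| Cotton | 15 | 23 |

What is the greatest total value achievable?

Sort by value density: Maize 49/5≈9.8, Sunflower 27/4≈6.75, Cotton 23/15≈1.53.
Maize: take in full, 5 ha for value 49 → 7 left.
Take all of Sunflower (4 ha, value 27) → 3 ha left.
3 ha left: a 3/15 share of Cotton gives 23×3/15 = 4.6.
Total value = 80.6.

80.6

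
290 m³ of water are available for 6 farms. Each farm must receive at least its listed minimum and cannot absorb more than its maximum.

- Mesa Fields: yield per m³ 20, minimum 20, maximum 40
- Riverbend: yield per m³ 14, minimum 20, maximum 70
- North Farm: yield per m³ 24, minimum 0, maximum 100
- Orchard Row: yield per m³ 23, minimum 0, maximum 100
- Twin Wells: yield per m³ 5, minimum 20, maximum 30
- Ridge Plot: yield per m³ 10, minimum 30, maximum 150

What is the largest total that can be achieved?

5780

Meeting every minimum uses 20+20+0+0+20+30 = 90 m³, leaving 200.
Highest yield per m³ first: North Farm 24 > Orchard Row 23 > Mesa Fields 20 > Riverbend 14 > Ridge Plot 10 > Twin Wells 5.
North Farm: +100 to 100 (cap) → 100 left.
Orchard Row takes 100 more to reach its cap of 100 → 0 left.
Total = 20×20 + 14×20 + 24×100 + 23×100 + 5×20 + 10×30 = 5780.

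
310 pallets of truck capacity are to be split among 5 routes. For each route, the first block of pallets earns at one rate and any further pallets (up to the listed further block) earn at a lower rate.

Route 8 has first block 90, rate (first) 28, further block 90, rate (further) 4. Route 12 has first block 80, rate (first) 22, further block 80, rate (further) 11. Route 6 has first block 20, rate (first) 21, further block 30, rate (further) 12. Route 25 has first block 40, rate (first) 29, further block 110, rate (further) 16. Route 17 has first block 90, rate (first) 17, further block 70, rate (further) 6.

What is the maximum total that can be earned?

7220

Rank every tier by rate: Route 25/first 29 > Route 8/first 28 > Route 12/first 22 > Route 6/first 21 > Route 17/first 17 > Route 25/second 16 > Route 6/second 12 > Route 12/second 11 > Route 17/second 6 > Route 8/second 4.
Route 25 first at 29: fill all 40 → 270 left.
Route 8 first at 28: fill all 90 → 180 left.
Route 12 first at 22: fill all 80 → 100 left.
Fill Route 6 first block (20 at 21) → 80 left.
Route 17/first: +80 of 90 at 17; pool empty.
Total = 29×40 + 28×90 + 22×80 + 21×20 + 17×80 = 7220.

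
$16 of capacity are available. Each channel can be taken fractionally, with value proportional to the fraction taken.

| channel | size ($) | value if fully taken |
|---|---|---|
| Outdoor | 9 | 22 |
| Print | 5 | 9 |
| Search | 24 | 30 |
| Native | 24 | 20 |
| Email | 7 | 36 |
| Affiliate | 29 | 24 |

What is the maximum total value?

Rank by value-to-size ratio: Email 36/7≈5.14, Outdoor 22/9≈2.44, Print 9/5≈1.8, Search 30/24≈1.25, Native 20/24≈0.833, Affiliate 24/29≈0.828.
Email: take in full, 7 $ for value 36 → 9 left.
Take all of Outdoor (9 $, value 22) → 0 $ left.
Total value = 58.

58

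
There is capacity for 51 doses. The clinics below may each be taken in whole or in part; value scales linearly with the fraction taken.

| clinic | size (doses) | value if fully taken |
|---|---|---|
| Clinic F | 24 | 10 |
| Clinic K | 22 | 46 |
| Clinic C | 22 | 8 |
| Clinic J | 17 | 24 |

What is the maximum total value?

Best value per unit of size first: Clinic K 46/22≈2.09, Clinic J 24/17≈1.41, Clinic F 10/24≈0.417, Clinic C 8/22≈0.364.
All 22 doses of Clinic K fit (value 46) → 29 remain.
Take all of Clinic J (17 doses, value 24) → 12 doses left.
Only 12 doses remain; take 12/24 of Clinic F for value 10×12/24 = 5.
Total value = 75.

75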